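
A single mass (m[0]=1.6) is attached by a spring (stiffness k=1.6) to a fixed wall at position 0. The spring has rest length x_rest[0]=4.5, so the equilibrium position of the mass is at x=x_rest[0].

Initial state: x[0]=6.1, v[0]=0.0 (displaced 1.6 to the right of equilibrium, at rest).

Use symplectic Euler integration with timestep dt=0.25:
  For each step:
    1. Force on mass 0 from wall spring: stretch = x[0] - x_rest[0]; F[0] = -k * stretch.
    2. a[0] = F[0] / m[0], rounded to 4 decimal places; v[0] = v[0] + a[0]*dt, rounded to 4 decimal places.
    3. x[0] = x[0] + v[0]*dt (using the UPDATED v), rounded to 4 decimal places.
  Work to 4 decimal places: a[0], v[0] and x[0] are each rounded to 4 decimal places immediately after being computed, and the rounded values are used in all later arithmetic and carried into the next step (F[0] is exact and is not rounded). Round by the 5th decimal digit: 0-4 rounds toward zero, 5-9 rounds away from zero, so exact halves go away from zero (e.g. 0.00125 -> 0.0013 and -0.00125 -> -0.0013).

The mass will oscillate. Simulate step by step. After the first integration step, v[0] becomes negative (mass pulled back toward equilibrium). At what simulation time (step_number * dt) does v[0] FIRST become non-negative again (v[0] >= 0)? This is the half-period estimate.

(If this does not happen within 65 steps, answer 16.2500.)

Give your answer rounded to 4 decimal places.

Step 0: x=[6.1000] v=[0.0000]
Step 1: x=[6.0000] v=[-0.4000]
Step 2: x=[5.8063] v=[-0.7750]
Step 3: x=[5.5309] v=[-1.1016]
Step 4: x=[5.1911] v=[-1.3593]
Step 5: x=[4.8081] v=[-1.5321]
Step 6: x=[4.4058] v=[-1.6091]
Step 7: x=[4.0094] v=[-1.5856]
Step 8: x=[3.6437] v=[-1.4630]
Step 9: x=[3.3315] v=[-1.2489]
Step 10: x=[3.0923] v=[-0.9568]
Step 11: x=[2.9411] v=[-0.6049]
Step 12: x=[2.8873] v=[-0.2152]
Step 13: x=[2.9343] v=[0.1880]
First v>=0 after going negative at step 13, time=3.2500

Answer: 3.2500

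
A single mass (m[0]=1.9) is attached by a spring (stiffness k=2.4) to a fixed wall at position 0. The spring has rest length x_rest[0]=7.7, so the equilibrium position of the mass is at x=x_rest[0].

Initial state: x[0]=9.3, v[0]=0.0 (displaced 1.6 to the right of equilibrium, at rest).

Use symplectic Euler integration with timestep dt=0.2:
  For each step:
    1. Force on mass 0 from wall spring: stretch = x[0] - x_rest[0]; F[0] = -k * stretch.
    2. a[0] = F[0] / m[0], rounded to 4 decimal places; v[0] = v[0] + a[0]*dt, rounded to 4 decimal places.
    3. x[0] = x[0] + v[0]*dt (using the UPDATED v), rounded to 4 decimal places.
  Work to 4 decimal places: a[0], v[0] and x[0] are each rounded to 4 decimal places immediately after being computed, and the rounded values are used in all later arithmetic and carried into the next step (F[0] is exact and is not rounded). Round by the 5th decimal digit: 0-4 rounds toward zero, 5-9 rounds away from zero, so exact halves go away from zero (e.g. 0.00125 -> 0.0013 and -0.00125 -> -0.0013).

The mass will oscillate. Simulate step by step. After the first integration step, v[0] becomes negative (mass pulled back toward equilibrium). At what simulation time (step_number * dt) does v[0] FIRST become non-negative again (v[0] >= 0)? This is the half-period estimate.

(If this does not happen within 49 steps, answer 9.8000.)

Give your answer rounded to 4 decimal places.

Step 0: x=[9.3000] v=[0.0000]
Step 1: x=[9.2192] v=[-0.4042]
Step 2: x=[9.0616] v=[-0.7880]
Step 3: x=[8.8352] v=[-1.1320]
Step 4: x=[8.5514] v=[-1.4188]
Step 5: x=[8.2246] v=[-1.6339]
Step 6: x=[7.8713] v=[-1.7664]
Step 7: x=[7.5094] v=[-1.8097]
Step 8: x=[7.1571] v=[-1.7615]
Step 9: x=[6.8322] v=[-1.6243]
Step 10: x=[6.5512] v=[-1.4051]
Step 11: x=[6.3282] v=[-1.1149]
Step 12: x=[6.1745] v=[-0.7683]
Step 13: x=[6.0979] v=[-0.3829]
Step 14: x=[6.1023] v=[0.0218]
First v>=0 after going negative at step 14, time=2.8000

Answer: 2.8000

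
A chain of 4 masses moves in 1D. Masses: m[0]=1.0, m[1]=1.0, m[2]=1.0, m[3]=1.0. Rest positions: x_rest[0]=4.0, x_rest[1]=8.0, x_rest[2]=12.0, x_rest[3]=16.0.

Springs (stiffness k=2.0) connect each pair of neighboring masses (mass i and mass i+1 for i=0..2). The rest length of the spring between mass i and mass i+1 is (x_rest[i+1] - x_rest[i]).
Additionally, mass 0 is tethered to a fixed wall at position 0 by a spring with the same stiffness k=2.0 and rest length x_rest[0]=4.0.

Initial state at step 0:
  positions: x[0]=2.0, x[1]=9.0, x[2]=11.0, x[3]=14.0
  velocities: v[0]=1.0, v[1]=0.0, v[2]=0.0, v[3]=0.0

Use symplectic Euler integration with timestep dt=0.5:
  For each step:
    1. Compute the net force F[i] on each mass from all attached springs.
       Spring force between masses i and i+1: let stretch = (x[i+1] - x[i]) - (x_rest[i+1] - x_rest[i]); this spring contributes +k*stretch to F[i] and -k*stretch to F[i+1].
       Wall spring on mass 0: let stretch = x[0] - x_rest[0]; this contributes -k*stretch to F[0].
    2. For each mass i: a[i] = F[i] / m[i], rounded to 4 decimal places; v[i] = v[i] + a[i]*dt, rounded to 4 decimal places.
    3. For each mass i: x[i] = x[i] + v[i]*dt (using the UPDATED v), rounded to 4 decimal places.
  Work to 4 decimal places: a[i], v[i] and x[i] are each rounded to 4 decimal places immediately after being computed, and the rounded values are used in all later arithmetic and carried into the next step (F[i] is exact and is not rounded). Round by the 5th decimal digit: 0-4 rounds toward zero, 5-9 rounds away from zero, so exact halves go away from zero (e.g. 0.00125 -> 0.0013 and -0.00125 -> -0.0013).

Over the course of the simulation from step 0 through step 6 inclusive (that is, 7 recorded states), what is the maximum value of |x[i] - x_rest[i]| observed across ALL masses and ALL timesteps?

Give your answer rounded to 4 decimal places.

Step 0: x=[2.0000 9.0000 11.0000 14.0000] v=[1.0000 0.0000 0.0000 0.0000]
Step 1: x=[5.0000 6.5000 11.5000 14.5000] v=[6.0000 -5.0000 1.0000 1.0000]
Step 2: x=[6.2500 5.7500 11.0000 15.5000] v=[2.5000 -1.5000 -1.0000 2.0000]
Step 3: x=[4.1250 7.8750 10.1250 16.2500] v=[-4.2500 4.2500 -1.7500 1.5000]
Step 4: x=[1.8125 9.2500 11.1875 15.9375] v=[-4.6250 2.7500 2.1250 -0.6250]
Step 5: x=[2.3125 7.8750 13.6563 15.2500] v=[1.0000 -2.7500 4.9375 -1.3750]
Step 6: x=[4.4375 6.6094 14.0313 15.7657] v=[4.2500 -2.5312 0.7499 1.0313]
Max displacement = 2.2500

Answer: 2.2500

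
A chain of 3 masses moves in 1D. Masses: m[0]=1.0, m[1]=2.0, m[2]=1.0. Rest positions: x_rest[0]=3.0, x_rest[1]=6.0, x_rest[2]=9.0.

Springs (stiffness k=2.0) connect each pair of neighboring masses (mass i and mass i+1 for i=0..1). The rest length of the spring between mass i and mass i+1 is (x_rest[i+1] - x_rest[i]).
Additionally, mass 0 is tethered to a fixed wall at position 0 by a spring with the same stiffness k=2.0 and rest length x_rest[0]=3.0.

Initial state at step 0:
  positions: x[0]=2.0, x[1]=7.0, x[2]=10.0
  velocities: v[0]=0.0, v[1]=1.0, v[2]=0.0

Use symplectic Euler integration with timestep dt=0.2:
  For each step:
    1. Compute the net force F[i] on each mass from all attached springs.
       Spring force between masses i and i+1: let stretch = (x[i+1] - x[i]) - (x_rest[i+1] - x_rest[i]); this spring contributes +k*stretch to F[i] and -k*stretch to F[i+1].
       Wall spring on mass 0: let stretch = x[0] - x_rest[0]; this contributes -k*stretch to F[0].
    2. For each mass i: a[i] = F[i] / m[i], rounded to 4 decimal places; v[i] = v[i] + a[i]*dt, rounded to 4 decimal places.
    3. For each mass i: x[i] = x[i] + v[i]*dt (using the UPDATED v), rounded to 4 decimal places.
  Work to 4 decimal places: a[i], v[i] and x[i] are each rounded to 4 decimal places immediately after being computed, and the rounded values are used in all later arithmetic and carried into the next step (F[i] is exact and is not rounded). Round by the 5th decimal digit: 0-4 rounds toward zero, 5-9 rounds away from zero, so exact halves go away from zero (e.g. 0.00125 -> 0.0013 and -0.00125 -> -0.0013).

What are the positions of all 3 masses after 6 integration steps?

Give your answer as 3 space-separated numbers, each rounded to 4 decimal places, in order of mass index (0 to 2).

Answer: 4.9170 6.9571 10.1157

Derivation:
Step 0: x=[2.0000 7.0000 10.0000] v=[0.0000 1.0000 0.0000]
Step 1: x=[2.2400 7.1200 10.0000] v=[1.2000 0.6000 0.0000]
Step 2: x=[2.6912 7.1600 10.0096] v=[2.2560 0.2000 0.0480]
Step 3: x=[3.2846 7.1352 10.0312] v=[2.9670 -0.1238 0.1082]
Step 4: x=[3.9233 7.0723 10.0612] v=[3.1934 -0.3147 0.1498]
Step 5: x=[4.5000 7.0030 10.0920] v=[2.8837 -0.3467 0.1542]
Step 6: x=[4.9170 6.9571 10.1157] v=[2.0849 -0.2295 0.1186]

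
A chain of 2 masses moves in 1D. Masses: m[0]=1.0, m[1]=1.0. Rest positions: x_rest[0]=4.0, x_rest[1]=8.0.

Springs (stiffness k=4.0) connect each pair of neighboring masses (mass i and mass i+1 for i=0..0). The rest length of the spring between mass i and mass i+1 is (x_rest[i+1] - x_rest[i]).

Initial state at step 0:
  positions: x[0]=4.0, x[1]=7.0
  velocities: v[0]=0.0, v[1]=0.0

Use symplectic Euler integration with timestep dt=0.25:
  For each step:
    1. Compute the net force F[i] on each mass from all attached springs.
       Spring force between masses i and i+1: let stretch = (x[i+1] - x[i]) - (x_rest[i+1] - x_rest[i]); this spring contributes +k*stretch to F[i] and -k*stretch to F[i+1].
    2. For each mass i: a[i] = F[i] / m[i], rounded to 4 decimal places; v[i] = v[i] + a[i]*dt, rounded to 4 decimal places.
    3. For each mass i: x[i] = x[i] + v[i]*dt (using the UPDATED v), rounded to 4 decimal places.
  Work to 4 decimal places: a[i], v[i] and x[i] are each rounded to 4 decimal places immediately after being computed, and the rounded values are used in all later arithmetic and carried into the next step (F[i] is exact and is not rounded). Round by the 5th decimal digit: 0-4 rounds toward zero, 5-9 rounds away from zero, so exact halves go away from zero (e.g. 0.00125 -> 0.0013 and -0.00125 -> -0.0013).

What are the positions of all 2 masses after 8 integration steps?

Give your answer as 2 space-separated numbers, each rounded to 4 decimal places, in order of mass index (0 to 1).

Answer: 4.0294 6.9709

Derivation:
Step 0: x=[4.0000 7.0000] v=[0.0000 0.0000]
Step 1: x=[3.7500 7.2500] v=[-1.0000 1.0000]
Step 2: x=[3.3750 7.6250] v=[-1.5000 1.5000]
Step 3: x=[3.0625 7.9375] v=[-1.2500 1.2500]
Step 4: x=[2.9688 8.0313] v=[-0.3750 0.3750]
Step 5: x=[3.1407 7.8594] v=[0.6875 -0.6875]
Step 6: x=[3.4923 7.5079] v=[1.4062 -1.4062]
Step 7: x=[3.8478 7.1525] v=[1.4218 -1.4218]
Step 8: x=[4.0294 6.9709] v=[0.7265 -0.7265]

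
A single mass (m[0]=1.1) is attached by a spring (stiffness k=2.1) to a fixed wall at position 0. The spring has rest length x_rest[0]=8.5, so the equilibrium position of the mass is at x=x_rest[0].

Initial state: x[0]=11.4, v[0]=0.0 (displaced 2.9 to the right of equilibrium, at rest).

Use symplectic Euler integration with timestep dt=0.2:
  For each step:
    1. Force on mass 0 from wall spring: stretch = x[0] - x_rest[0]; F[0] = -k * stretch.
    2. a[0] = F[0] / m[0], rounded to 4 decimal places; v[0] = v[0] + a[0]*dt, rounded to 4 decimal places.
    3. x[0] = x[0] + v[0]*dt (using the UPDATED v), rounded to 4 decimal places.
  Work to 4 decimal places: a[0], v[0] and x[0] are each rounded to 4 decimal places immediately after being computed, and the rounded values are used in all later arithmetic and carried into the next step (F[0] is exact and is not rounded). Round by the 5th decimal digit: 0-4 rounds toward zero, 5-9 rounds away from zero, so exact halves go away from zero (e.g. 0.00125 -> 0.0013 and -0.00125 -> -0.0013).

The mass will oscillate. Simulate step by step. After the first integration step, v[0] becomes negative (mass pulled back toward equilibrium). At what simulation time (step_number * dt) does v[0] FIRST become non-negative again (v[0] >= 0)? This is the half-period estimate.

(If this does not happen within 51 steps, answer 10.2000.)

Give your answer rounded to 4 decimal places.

Step 0: x=[11.4000] v=[0.0000]
Step 1: x=[11.1785] v=[-1.1073]
Step 2: x=[10.7525] v=[-2.1300]
Step 3: x=[10.1545] v=[-2.9900]
Step 4: x=[9.4302] v=[-3.6217]
Step 5: x=[8.6348] v=[-3.9769]
Step 6: x=[7.8291] v=[-4.0284]
Step 7: x=[7.0747] v=[-3.7722]
Step 8: x=[6.4291] v=[-3.2280]
Step 9: x=[5.9416] v=[-2.4373]
Step 10: x=[5.6495] v=[-1.4605]
Step 11: x=[5.5751] v=[-0.3721]
Step 12: x=[5.7240] v=[0.7447]
First v>=0 after going negative at step 12, time=2.4000

Answer: 2.4000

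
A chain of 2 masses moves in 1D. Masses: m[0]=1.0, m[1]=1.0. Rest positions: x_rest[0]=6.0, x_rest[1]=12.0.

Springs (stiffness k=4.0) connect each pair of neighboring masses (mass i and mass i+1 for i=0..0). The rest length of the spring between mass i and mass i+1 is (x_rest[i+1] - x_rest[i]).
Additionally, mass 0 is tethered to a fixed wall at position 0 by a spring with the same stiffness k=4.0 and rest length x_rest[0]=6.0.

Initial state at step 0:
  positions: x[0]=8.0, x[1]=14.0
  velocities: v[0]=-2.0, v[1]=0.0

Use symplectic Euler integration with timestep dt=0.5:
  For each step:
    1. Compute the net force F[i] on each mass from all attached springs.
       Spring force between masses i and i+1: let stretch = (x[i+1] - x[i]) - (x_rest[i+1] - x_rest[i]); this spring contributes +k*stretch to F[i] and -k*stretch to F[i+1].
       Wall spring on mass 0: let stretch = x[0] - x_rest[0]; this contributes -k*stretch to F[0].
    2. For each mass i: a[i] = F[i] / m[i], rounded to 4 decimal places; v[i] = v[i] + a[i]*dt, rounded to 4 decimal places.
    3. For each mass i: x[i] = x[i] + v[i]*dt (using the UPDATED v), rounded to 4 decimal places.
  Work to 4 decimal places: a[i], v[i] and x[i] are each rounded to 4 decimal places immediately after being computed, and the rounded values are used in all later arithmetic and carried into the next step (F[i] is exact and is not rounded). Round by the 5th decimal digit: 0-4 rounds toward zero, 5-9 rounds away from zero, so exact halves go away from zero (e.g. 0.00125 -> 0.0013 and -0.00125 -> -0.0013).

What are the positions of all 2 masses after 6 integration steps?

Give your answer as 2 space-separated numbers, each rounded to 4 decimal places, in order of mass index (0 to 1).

Answer: 7.0000 10.0000

Derivation:
Step 0: x=[8.0000 14.0000] v=[-2.0000 0.0000]
Step 1: x=[5.0000 14.0000] v=[-6.0000 0.0000]
Step 2: x=[6.0000 11.0000] v=[2.0000 -6.0000]
Step 3: x=[6.0000 9.0000] v=[0.0000 -4.0000]
Step 4: x=[3.0000 10.0000] v=[-6.0000 2.0000]
Step 5: x=[4.0000 10.0000] v=[2.0000 0.0000]
Step 6: x=[7.0000 10.0000] v=[6.0000 0.0000]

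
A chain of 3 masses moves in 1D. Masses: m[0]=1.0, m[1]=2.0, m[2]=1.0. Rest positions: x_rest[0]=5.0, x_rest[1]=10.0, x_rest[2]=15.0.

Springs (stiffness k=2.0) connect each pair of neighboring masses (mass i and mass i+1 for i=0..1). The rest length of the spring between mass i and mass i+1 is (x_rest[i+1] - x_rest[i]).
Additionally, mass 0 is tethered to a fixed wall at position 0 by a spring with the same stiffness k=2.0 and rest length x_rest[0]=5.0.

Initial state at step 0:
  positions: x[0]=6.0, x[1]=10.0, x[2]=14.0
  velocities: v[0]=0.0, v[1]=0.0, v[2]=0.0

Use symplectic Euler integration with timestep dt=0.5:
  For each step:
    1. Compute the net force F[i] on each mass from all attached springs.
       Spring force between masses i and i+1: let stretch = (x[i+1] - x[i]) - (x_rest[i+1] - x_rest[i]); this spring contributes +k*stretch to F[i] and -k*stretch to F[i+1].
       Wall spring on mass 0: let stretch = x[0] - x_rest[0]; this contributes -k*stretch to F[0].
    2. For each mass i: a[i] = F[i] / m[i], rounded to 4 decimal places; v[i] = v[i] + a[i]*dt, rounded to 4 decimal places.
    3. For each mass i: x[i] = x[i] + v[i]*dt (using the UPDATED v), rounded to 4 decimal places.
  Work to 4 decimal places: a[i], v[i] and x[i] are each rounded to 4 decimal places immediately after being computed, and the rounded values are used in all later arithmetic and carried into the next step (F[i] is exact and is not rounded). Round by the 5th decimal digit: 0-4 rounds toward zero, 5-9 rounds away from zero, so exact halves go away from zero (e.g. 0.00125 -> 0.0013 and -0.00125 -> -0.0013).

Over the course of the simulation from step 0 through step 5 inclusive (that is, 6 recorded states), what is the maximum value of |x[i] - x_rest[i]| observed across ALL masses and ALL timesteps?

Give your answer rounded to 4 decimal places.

Step 0: x=[6.0000 10.0000 14.0000] v=[0.0000 0.0000 0.0000]
Step 1: x=[5.0000 10.0000 14.5000] v=[-2.0000 0.0000 1.0000]
Step 2: x=[4.0000 9.8750 15.2500] v=[-2.0000 -0.2500 1.5000]
Step 3: x=[3.9375 9.6250 15.8125] v=[-0.1250 -0.5000 1.1250]
Step 4: x=[4.7500 9.5000 15.7813] v=[1.6250 -0.2500 -0.0625]
Step 5: x=[5.5625 9.7579 15.1094] v=[1.6250 0.5157 -1.3438]
Max displacement = 1.0625

Answer: 1.0625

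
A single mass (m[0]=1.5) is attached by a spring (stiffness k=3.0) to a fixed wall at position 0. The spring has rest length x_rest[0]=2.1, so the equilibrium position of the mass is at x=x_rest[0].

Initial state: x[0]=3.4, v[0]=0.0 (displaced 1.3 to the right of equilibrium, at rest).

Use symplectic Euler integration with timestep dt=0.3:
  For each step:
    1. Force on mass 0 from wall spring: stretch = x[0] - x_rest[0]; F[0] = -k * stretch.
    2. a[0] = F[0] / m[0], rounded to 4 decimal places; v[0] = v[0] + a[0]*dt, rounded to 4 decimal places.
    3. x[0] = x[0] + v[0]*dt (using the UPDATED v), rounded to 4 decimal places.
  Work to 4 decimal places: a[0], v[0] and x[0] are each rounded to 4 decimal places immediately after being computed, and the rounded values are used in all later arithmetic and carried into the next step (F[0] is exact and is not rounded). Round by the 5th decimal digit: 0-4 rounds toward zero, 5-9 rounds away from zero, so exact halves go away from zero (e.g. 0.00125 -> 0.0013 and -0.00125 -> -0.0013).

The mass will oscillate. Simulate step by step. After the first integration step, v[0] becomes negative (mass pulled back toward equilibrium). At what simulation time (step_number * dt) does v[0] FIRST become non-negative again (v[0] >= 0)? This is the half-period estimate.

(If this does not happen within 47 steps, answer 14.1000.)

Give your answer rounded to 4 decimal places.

Step 0: x=[3.4000] v=[0.0000]
Step 1: x=[3.1660] v=[-0.7800]
Step 2: x=[2.7401] v=[-1.4196]
Step 3: x=[2.1990] v=[-1.8037]
Step 4: x=[1.6401] v=[-1.8631]
Step 5: x=[1.1639] v=[-1.5872]
Step 6: x=[0.8563] v=[-1.0255]
Step 7: x=[0.7725] v=[-0.2793]
Step 8: x=[0.9277] v=[0.5172]
First v>=0 after going negative at step 8, time=2.4000

Answer: 2.4000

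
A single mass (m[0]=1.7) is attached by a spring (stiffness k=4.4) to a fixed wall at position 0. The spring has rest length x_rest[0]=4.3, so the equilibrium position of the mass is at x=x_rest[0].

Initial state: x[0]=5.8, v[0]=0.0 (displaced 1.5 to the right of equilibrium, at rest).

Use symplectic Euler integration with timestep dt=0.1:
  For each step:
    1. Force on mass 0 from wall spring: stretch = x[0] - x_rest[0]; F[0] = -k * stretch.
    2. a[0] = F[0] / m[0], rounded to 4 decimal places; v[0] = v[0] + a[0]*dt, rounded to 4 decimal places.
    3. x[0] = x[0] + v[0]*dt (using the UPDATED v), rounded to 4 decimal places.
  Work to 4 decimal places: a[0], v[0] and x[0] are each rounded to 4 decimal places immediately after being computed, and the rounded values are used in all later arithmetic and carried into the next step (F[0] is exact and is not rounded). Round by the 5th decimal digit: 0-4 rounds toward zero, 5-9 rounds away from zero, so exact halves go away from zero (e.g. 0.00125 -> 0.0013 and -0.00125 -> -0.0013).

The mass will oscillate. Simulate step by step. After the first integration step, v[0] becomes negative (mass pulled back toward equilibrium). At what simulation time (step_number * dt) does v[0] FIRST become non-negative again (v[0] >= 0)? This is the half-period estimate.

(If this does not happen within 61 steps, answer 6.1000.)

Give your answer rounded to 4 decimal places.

Step 0: x=[5.8000] v=[0.0000]
Step 1: x=[5.7612] v=[-0.3882]
Step 2: x=[5.6846] v=[-0.7664]
Step 3: x=[5.5721] v=[-1.1248]
Step 4: x=[5.4267] v=[-1.4541]
Step 5: x=[5.2521] v=[-1.7457]
Step 6: x=[5.0529] v=[-1.9921]
Step 7: x=[4.8342] v=[-2.1870]
Step 8: x=[4.6017] v=[-2.3253]
Step 9: x=[4.3614] v=[-2.4034]
Step 10: x=[4.1195] v=[-2.4193]
Step 11: x=[3.8822] v=[-2.3726]
Step 12: x=[3.6558] v=[-2.2645]
Step 13: x=[3.4460] v=[-2.0978]
Step 14: x=[3.2583] v=[-1.8768]
Step 15: x=[3.0976] v=[-1.6072]
Step 16: x=[2.9680] v=[-1.2960]
Step 17: x=[2.8729] v=[-0.9513]
Step 18: x=[2.8147] v=[-0.5819]
Step 19: x=[2.7950] v=[-0.1975]
Step 20: x=[2.8142] v=[0.1920]
First v>=0 after going negative at step 20, time=2.0000

Answer: 2.0000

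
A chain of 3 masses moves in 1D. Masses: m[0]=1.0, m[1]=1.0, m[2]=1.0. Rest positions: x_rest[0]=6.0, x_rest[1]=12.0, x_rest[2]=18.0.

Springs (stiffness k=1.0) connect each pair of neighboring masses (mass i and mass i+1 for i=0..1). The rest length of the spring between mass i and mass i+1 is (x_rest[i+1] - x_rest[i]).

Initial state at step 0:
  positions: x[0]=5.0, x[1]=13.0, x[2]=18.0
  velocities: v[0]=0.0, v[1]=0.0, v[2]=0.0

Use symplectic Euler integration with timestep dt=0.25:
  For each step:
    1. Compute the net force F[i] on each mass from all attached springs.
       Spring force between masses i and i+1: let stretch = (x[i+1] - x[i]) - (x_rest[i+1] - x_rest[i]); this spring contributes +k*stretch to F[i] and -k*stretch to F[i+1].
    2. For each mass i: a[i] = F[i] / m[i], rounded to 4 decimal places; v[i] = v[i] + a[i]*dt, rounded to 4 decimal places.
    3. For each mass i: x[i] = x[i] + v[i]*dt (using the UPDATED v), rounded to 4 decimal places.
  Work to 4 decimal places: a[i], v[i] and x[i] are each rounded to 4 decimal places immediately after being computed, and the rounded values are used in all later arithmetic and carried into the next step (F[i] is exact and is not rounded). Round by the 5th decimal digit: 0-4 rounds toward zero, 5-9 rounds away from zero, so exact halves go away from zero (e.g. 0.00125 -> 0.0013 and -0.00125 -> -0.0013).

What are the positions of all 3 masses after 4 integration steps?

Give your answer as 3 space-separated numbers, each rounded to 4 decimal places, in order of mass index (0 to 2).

Step 0: x=[5.0000 13.0000 18.0000] v=[0.0000 0.0000 0.0000]
Step 1: x=[5.1250 12.8125 18.0625] v=[0.5000 -0.7500 0.2500]
Step 2: x=[5.3555 12.4727 18.1719] v=[0.9219 -1.3594 0.4375]
Step 3: x=[5.6558 12.0442 18.3001] v=[1.2012 -1.7139 0.5127]
Step 4: x=[5.9804 11.6075 18.4123] v=[1.2983 -1.7470 0.4487]

Answer: 5.9804 11.6075 18.4123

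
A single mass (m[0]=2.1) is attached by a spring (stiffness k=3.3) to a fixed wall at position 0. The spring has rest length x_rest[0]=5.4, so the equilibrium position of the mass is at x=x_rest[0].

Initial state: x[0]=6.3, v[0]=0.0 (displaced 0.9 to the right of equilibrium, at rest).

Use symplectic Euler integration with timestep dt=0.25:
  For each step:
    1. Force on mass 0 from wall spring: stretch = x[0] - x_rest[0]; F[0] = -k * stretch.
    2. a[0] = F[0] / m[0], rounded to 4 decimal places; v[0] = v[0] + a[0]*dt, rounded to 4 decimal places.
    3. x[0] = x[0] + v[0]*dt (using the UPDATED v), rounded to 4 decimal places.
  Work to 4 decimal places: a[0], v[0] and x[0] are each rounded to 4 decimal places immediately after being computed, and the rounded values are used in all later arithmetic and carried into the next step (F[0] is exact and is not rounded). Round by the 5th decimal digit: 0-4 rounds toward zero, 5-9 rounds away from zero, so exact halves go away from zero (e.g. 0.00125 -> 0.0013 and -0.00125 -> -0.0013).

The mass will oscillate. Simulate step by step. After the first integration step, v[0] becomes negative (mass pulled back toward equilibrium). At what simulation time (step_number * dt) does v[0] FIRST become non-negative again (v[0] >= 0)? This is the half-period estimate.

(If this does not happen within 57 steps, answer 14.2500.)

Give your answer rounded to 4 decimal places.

Answer: 2.5000

Derivation:
Step 0: x=[6.3000] v=[0.0000]
Step 1: x=[6.2116] v=[-0.3536]
Step 2: x=[6.0435] v=[-0.6725]
Step 3: x=[5.8122] v=[-0.9253]
Step 4: x=[5.5404] v=[-1.0872]
Step 5: x=[5.2548] v=[-1.1424]
Step 6: x=[4.9835] v=[-1.0854]
Step 7: x=[4.7531] v=[-0.9218]
Step 8: x=[4.5862] v=[-0.6677]
Step 9: x=[4.4992] v=[-0.3480]
Step 10: x=[4.5007] v=[0.0059]
First v>=0 after going negative at step 10, time=2.5000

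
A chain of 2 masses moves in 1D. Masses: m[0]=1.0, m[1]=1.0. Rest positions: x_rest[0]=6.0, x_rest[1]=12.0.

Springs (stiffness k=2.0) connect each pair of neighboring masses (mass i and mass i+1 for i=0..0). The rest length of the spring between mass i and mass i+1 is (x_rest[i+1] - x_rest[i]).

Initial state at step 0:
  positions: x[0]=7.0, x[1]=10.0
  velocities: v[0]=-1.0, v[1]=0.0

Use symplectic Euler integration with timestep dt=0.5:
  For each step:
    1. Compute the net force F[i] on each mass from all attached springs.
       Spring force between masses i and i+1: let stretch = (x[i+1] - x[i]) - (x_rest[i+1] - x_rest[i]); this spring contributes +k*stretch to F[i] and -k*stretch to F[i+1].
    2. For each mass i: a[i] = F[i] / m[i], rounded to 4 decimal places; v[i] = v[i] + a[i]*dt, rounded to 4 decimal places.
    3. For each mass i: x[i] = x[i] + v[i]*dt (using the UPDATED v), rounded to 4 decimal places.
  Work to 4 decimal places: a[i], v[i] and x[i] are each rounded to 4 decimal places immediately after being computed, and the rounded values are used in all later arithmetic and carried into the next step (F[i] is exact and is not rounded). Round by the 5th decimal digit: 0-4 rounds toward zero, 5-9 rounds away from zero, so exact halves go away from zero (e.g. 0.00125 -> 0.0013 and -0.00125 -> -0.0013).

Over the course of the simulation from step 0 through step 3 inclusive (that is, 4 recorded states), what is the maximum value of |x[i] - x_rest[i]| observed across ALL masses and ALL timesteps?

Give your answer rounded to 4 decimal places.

Step 0: x=[7.0000 10.0000] v=[-1.0000 0.0000]
Step 1: x=[5.0000 11.5000] v=[-4.0000 3.0000]
Step 2: x=[3.2500 12.7500] v=[-3.5000 2.5000]
Step 3: x=[3.2500 12.2500] v=[0.0000 -1.0000]
Max displacement = 2.7500

Answer: 2.7500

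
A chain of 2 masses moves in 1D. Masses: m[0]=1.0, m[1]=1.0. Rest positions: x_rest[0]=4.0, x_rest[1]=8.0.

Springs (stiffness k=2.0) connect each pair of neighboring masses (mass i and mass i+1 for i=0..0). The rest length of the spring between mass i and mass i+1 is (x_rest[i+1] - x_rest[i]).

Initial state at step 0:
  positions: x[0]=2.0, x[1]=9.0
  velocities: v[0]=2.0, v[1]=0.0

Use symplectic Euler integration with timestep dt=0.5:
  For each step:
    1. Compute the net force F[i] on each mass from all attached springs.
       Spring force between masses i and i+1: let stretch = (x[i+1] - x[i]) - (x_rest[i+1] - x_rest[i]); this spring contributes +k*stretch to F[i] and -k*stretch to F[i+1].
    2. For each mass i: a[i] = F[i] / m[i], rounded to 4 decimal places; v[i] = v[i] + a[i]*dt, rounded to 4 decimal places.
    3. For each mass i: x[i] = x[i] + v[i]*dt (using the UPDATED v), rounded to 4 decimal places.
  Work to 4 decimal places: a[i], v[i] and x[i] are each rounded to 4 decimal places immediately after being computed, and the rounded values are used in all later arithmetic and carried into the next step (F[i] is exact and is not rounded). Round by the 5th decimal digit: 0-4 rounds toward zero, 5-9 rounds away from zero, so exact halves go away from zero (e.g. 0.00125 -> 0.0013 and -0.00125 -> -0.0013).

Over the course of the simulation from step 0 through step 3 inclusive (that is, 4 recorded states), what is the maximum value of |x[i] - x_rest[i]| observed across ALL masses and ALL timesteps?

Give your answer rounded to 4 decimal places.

Answer: 2.5000

Derivation:
Step 0: x=[2.0000 9.0000] v=[2.0000 0.0000]
Step 1: x=[4.5000 7.5000] v=[5.0000 -3.0000]
Step 2: x=[6.5000 6.5000] v=[4.0000 -2.0000]
Step 3: x=[6.5000 7.5000] v=[0.0000 2.0000]
Max displacement = 2.5000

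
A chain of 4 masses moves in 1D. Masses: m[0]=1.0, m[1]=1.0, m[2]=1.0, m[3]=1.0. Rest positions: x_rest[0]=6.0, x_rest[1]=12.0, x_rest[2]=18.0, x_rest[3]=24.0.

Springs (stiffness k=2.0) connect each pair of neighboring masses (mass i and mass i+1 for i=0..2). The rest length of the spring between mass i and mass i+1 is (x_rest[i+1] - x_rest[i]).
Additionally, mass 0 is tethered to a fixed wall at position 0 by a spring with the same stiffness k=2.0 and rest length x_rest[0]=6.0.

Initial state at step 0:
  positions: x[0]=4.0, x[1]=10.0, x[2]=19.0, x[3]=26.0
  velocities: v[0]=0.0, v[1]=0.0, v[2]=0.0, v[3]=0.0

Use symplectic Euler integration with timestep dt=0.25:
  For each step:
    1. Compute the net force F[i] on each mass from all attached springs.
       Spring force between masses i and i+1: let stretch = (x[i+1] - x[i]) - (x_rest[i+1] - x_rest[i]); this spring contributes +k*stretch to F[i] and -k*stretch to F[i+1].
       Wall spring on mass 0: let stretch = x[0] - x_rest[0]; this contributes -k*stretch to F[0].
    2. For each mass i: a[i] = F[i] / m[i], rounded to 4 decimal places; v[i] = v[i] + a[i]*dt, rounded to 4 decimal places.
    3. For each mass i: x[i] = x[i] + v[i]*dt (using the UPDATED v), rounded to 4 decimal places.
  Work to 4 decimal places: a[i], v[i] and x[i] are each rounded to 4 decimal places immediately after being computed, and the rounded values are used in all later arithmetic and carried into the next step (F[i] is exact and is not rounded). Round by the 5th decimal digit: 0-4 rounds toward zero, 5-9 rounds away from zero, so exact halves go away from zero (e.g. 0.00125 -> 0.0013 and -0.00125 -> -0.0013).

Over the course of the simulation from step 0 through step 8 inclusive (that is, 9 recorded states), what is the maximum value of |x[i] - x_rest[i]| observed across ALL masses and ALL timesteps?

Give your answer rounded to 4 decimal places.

Answer: 2.3302

Derivation:
Step 0: x=[4.0000 10.0000 19.0000 26.0000] v=[0.0000 0.0000 0.0000 0.0000]
Step 1: x=[4.2500 10.3750 18.7500 25.8750] v=[1.0000 1.5000 -1.0000 -0.5000]
Step 2: x=[4.7344 11.0313 18.3438 25.6094] v=[1.9375 2.6250 -1.6250 -1.0625]
Step 3: x=[5.4141 11.8145 17.9317 25.1856] v=[2.7188 3.1328 -1.6485 -1.6953]
Step 4: x=[6.2171 12.5623 17.6617 24.6050] v=[3.2120 2.9912 -1.0802 -2.3223]
Step 5: x=[7.0361 13.1544 17.6221 23.9065] v=[3.2761 2.3683 -0.1583 -2.7940]
Step 6: x=[7.7404 13.5402 17.8096 23.1725] v=[2.8172 1.5430 0.7501 -2.9362]
Step 7: x=[8.2021 13.7347 18.1338 22.5181] v=[1.8469 0.7778 1.2969 -2.6177]
Step 8: x=[8.3302 13.7875 18.4562 22.0656] v=[0.5122 0.2111 1.2895 -1.8099]
Max displacement = 2.3302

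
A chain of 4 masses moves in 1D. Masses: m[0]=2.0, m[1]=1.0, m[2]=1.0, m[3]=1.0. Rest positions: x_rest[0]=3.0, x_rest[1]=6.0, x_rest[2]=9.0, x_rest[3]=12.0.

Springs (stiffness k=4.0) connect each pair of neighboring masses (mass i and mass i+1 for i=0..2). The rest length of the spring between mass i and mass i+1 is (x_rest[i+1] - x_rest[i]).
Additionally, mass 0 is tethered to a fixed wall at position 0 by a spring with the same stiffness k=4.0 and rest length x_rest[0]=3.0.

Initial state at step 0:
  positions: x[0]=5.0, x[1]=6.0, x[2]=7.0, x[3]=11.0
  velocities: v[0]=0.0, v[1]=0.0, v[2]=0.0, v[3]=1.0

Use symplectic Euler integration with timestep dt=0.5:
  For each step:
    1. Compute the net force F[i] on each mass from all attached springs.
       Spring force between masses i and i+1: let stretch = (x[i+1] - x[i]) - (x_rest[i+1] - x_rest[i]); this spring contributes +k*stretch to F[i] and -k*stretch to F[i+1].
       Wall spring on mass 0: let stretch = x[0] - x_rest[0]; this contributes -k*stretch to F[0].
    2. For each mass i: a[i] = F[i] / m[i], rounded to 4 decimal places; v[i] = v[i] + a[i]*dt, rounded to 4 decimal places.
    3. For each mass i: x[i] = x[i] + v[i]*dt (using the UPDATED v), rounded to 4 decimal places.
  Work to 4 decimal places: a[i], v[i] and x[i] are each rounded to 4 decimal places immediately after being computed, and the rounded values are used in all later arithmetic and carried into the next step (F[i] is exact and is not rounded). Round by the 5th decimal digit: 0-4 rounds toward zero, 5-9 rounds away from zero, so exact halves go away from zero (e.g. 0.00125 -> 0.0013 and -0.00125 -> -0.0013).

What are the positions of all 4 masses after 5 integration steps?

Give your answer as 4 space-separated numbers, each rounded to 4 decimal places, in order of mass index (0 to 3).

Answer: 3.2500 7.7500 9.0000 12.5000

Derivation:
Step 0: x=[5.0000 6.0000 7.0000 11.0000] v=[0.0000 0.0000 0.0000 1.0000]
Step 1: x=[3.0000 6.0000 10.0000 10.5000] v=[-4.0000 0.0000 6.0000 -1.0000]
Step 2: x=[1.0000 7.0000 9.5000 12.5000] v=[-4.0000 2.0000 -1.0000 4.0000]
Step 3: x=[1.5000 4.5000 9.5000 14.5000] v=[1.0000 -5.0000 0.0000 4.0000]
Step 4: x=[2.7500 4.0000 9.5000 14.5000] v=[2.5000 -1.0000 0.0000 0.0000]
Step 5: x=[3.2500 7.7500 9.0000 12.5000] v=[1.0000 7.5000 -1.0000 -4.0000]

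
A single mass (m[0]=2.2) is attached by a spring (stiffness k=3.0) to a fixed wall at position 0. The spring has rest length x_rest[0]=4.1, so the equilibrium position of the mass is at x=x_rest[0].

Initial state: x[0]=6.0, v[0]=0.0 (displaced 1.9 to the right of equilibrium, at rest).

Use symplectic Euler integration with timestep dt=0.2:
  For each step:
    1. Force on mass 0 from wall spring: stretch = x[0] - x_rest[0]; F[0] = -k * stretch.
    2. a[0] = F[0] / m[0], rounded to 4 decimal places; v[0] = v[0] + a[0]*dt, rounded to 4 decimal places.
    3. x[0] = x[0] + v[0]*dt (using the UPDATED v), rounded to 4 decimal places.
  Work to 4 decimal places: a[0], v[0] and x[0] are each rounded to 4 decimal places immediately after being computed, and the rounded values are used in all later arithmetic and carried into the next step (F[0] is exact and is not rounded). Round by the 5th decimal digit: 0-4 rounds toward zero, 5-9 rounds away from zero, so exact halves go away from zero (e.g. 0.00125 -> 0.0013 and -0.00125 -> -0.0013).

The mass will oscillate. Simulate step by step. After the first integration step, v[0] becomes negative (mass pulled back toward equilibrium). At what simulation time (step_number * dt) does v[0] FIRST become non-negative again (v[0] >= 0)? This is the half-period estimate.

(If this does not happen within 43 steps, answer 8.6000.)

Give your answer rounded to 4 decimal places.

Step 0: x=[6.0000] v=[0.0000]
Step 1: x=[5.8964] v=[-0.5182]
Step 2: x=[5.6948] v=[-1.0081]
Step 3: x=[5.4062] v=[-1.4430]
Step 4: x=[5.0464] v=[-1.7992]
Step 5: x=[4.6349] v=[-2.0573]
Step 6: x=[4.1943] v=[-2.2032]
Step 7: x=[3.7485] v=[-2.2289]
Step 8: x=[3.3219] v=[-2.1330]
Step 9: x=[2.9377] v=[-1.9208]
Step 10: x=[2.6169] v=[-1.6038]
Step 11: x=[2.3770] v=[-1.1993]
Step 12: x=[2.2311] v=[-0.7294]
Step 13: x=[2.1872] v=[-0.2197]
Step 14: x=[2.2476] v=[0.3020]
First v>=0 after going negative at step 14, time=2.8000

Answer: 2.8000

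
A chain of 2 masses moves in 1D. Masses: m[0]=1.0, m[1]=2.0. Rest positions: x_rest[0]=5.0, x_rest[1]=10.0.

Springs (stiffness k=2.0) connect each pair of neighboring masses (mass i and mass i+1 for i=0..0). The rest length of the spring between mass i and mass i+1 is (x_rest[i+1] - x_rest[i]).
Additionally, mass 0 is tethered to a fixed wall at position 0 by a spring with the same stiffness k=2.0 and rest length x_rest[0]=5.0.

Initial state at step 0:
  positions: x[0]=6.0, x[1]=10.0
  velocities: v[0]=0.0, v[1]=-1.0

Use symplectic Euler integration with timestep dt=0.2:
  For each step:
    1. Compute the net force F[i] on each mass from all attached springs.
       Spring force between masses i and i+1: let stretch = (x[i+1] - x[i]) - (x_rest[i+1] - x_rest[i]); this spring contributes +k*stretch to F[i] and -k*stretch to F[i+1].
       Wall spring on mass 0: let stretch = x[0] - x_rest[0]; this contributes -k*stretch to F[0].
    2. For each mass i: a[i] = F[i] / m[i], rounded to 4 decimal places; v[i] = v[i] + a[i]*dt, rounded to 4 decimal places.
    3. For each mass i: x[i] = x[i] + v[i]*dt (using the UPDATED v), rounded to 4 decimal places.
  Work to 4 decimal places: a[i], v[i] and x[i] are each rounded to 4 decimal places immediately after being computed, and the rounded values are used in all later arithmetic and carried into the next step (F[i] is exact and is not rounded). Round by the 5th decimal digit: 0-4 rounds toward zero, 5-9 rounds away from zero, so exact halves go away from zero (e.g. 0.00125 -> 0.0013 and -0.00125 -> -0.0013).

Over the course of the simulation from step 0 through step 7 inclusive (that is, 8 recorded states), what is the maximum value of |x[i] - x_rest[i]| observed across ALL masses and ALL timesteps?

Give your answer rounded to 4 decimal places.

Step 0: x=[6.0000 10.0000] v=[0.0000 -1.0000]
Step 1: x=[5.8400 9.8400] v=[-0.8000 -0.8000]
Step 2: x=[5.5328 9.7200] v=[-1.5360 -0.6000]
Step 3: x=[5.1180 9.6325] v=[-2.0742 -0.4374]
Step 4: x=[4.6549 9.5644] v=[-2.3156 -0.3403]
Step 5: x=[4.2121 9.5000] v=[-2.2138 -0.3222]
Step 6: x=[3.8554 9.4240] v=[-1.7835 -0.3798]
Step 7: x=[3.6358 9.3253] v=[-1.0982 -0.4935]
Max displacement = 1.3642

Answer: 1.3642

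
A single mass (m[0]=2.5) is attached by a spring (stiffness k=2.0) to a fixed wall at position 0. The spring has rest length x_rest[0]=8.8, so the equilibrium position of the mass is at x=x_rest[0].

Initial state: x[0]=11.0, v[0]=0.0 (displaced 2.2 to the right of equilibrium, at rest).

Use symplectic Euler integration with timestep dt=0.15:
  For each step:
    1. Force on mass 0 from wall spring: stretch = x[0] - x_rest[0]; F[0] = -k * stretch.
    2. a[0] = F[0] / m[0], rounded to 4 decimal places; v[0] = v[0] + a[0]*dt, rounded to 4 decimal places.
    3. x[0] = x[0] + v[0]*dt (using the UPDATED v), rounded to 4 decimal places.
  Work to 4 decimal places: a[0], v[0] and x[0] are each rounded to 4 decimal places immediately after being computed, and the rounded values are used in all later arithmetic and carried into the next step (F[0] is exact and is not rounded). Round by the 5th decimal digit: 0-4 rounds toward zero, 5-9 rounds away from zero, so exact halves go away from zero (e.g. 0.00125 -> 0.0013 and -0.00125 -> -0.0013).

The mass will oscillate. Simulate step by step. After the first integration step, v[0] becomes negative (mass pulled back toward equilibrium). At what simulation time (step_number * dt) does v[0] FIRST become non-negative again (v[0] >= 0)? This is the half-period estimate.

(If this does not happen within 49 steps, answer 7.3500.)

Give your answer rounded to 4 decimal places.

Step 0: x=[11.0000] v=[0.0000]
Step 1: x=[10.9604] v=[-0.2640]
Step 2: x=[10.8819] v=[-0.5232]
Step 3: x=[10.7660] v=[-0.7730]
Step 4: x=[10.6147] v=[-1.0089]
Step 5: x=[10.4307] v=[-1.2267]
Step 6: x=[10.2173] v=[-1.4224]
Step 7: x=[9.9784] v=[-1.5925]
Step 8: x=[9.7183] v=[-1.7339]
Step 9: x=[9.4417] v=[-1.8441]
Step 10: x=[9.1535] v=[-1.9211]
Step 11: x=[8.8590] v=[-1.9635]
Step 12: x=[8.5634] v=[-1.9706]
Step 13: x=[8.2721] v=[-1.9422]
Step 14: x=[7.9903] v=[-1.8789]
Step 15: x=[7.7230] v=[-1.7817]
Step 16: x=[7.4751] v=[-1.6525]
Step 17: x=[7.2511] v=[-1.4935]
Step 18: x=[7.0550] v=[-1.3076]
Step 19: x=[6.8903] v=[-1.0982]
Step 20: x=[6.7600] v=[-0.8690]
Step 21: x=[6.6664] v=[-0.6242]
Step 22: x=[6.6112] v=[-0.3682]
Step 23: x=[6.5954] v=[-0.1056]
Step 24: x=[6.6193] v=[0.1590]
First v>=0 after going negative at step 24, time=3.6000

Answer: 3.6000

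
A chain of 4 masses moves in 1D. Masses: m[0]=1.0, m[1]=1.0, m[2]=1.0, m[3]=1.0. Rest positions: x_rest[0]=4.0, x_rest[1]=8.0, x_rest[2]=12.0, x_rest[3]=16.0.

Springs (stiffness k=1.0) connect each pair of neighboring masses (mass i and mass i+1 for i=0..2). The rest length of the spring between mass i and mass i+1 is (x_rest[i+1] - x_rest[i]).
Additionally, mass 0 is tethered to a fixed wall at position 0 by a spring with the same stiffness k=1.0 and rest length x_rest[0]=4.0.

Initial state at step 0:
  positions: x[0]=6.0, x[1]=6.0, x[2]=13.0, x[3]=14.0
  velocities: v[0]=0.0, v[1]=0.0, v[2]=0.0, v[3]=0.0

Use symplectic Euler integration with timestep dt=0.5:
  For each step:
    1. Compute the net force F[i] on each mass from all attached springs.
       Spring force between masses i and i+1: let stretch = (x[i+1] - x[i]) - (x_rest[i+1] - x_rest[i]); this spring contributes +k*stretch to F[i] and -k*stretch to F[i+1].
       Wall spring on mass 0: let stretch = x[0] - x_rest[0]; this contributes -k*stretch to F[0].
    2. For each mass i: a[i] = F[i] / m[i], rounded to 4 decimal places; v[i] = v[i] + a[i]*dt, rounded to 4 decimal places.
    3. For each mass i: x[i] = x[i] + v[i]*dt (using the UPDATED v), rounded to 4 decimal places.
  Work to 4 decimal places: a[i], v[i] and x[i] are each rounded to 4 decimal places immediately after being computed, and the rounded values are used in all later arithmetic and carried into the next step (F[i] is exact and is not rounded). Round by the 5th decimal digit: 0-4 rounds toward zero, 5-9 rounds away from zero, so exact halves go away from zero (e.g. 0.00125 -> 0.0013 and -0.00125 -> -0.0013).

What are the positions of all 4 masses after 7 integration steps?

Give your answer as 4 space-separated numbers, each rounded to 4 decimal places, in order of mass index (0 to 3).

Answer: 4.3721 6.0679 12.6688 16.0859

Derivation:
Step 0: x=[6.0000 6.0000 13.0000 14.0000] v=[0.0000 0.0000 0.0000 0.0000]
Step 1: x=[4.5000 7.7500 11.5000 14.7500] v=[-3.0000 3.5000 -3.0000 1.5000]
Step 2: x=[2.6875 9.6250 9.8750 15.6875] v=[-3.6250 3.7500 -3.2500 1.8750]
Step 3: x=[1.9375 9.8282 9.6406 16.1719] v=[-1.5000 0.4063 -0.4688 0.9688]
Step 4: x=[2.6758 8.0118 11.0860 16.0235] v=[1.4766 -3.6329 2.8907 -0.2969]
Step 5: x=[4.0792 5.6299 12.9972 15.6407] v=[2.8067 -4.7638 3.8224 -0.7657]
Step 6: x=[4.8505 4.7022 13.7275 15.5970] v=[1.5425 -1.8555 1.4605 -0.0875]
Step 7: x=[4.3721 6.0679 12.6688 16.0859] v=[-0.9569 2.7313 -2.1174 0.9778]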